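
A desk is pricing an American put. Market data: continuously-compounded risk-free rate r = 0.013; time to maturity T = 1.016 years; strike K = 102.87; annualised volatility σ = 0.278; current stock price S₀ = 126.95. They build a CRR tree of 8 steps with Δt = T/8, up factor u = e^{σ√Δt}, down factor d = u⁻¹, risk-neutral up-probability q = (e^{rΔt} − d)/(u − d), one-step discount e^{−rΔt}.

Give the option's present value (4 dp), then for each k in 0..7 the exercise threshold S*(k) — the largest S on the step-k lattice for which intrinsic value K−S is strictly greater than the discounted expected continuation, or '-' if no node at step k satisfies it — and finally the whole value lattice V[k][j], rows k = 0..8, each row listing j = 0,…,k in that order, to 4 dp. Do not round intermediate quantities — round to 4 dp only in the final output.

params: Δt=0.12700 u=1.10414 d=0.90568 q=0.48358 e^(-rΔt)=0.99835
t_8 payoffs: 45.4022 32.8089 17.4561 0.0000 0.0000 0.0000 0.0000 0.0000 0.0000
t_7: node(7,0) S=63.4528 payoff=39.4172 vs cont=39.2475 → 39.4172 [stop]  node(7,1) S=77.3576 payoff=25.5124 vs cont=25.3428 → 25.5124 [stop]  node(7,2) S=94.3093 payoff=8.5607 vs cont=8.9998 → 8.9998 [wait]  node(7,3) S=114.9759 payoff=0.0000 vs cont=0.0000 → 0.0000 [wait]  node(7,4) S=140.1712 payoff=0.0000 vs cont=0.0000 → 0.0000 [wait]  node(7,5) S=170.8877 payoff=0.0000 vs cont=0.0000 → 0.0000 [wait]  node(7,6) S=208.3352 payoff=0.0000 vs cont=0.0000 → 0.0000 [wait]  node(7,7) S=253.9889 payoff=0.0000 vs cont=0.0000 → 0.0000 [wait]  ⇒ S*(7)=77.3576
t_6: node(6,0) S=70.0611 payoff=32.8089 vs cont=32.6392 → 32.8089 [stop]  node(6,1) S=85.4139 payoff=17.4561 vs cont=17.4984 → 17.4984 [wait]  node(6,2) S=104.1312 payoff=0.0000 vs cont=4.6400 → 4.6400 [wait]  node(6,3) S=126.9500 payoff=0.0000 vs cont=0.0000 → 0.0000 [wait]  node(6,4) S=154.7693 payoff=0.0000 vs cont=0.0000 → 0.0000 [wait]  node(6,5) S=188.6847 payoff=0.0000 vs cont=0.0000 → 0.0000 [wait]  node(6,6) S=230.0322 payoff=0.0000 vs cont=0.0000 → 0.0000 [wait]  ⇒ S*(6)=70.0611
t_5: node(5,0) S=77.3576 payoff=25.5124 vs cont=25.3632 → 25.5124 [stop]  node(5,1) S=94.3093 payoff=8.5607 vs cont=11.2618 → 11.2618 [wait]  node(5,2) S=114.9759 payoff=0.0000 vs cont=2.3923 → 2.3923 [wait]  node(5,3) S=140.1712 payoff=0.0000 vs cont=0.0000 → 0.0000 [wait]  node(5,4) S=170.8877 payoff=0.0000 vs cont=0.0000 → 0.0000 [wait]  node(5,5) S=208.3352 payoff=0.0000 vs cont=0.0000 → 0.0000 [wait]  ⇒ S*(5)=77.3576
t_4: node(4,0) S=85.4139 payoff=17.4561 vs cont=18.5904 → 18.5904 [wait]  node(4,1) S=104.1312 payoff=0.0000 vs cont=6.9612 → 6.9612 [wait]  node(4,2) S=126.9500 payoff=0.0000 vs cont=1.2334 → 1.2334 [wait]  node(4,3) S=154.7693 payoff=0.0000 vs cont=0.0000 → 0.0000 [wait]  node(4,4) S=188.6847 payoff=0.0000 vs cont=0.0000 → 0.0000 [wait]  ⇒ S*(4)=-
t_3: node(3,0) S=94.3093 payoff=8.5607 vs cont=12.9454 → 12.9454 [wait]  node(3,1) S=114.9759 payoff=0.0000 vs cont=4.1844 → 4.1844 [wait]  node(3,2) S=140.1712 payoff=0.0000 vs cont=0.6359 → 0.6359 [wait]  node(3,3) S=170.8877 payoff=0.0000 vs cont=0.0000 → 0.0000 [wait]  ⇒ S*(3)=-
t_2: node(2,0) S=104.1312 payoff=0.0000 vs cont=8.6944 → 8.6944 [wait]  node(2,1) S=126.9500 payoff=0.0000 vs cont=2.4644 → 2.4644 [wait]  node(2,2) S=154.7693 payoff=0.0000 vs cont=0.3278 → 0.3278 [wait]  ⇒ S*(2)=-
t_1: node(1,0) S=114.9759 payoff=0.0000 vs cont=5.6723 → 5.6723 [wait]  node(1,1) S=140.1712 payoff=0.0000 vs cont=1.4288 → 1.4288 [wait]  ⇒ S*(1)=-
t_0: node(0,0) S=126.9500 payoff=0.0000 vs cont=3.6143 → 3.6143 [wait]  ⇒ S*(0)=-

price = 3.6143
boundary = - - - - - 77.3576 70.0611 77.3576
tree:
3.6143
5.6723 1.4288
8.6944 2.4644 0.3278
12.9454 4.1844 0.6359 0.0000
18.5904 6.9612 1.2334 0.0000 0.0000
25.5124 11.2618 2.3923 0.0000 0.0000 0.0000
32.8089 17.4984 4.6400 0.0000 0.0000 0.0000 0.0000
39.4172 25.5124 8.9998 0.0000 0.0000 0.0000 0.0000 0.0000
45.4022 32.8089 17.4561 0.0000 0.0000 0.0000 0.0000 0.0000 0.0000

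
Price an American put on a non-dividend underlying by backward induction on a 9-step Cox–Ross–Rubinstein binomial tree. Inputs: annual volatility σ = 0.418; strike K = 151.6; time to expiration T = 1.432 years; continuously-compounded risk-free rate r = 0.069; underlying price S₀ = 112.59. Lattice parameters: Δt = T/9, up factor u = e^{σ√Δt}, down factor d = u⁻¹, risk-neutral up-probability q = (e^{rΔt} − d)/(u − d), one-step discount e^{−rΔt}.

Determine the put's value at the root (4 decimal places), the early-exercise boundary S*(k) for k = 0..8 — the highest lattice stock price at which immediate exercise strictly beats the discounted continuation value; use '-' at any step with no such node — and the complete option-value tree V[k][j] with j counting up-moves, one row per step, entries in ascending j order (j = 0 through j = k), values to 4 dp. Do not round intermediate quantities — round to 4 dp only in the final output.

Δt=0.15911  u=1.18144  d=0.84642  q=0.49136  discount=0.98908
step 9 (expiry): payoffs max(K−S,0) = 126.4932 116.5559 102.6853 83.3247 56.3011 18.5816 0.0000 0.0000 0.0000 0.0000
step 8: (k=8,j=0): S=29.6622, (K−S)⁺=121.9378, hold=120.2825 ⇒ V=121.9378 exercise | (k=8,j=1): S=41.4026, (K−S)⁺=110.1974, hold=108.5421 ⇒ V=110.1974 exercise | (k=8,j=2): S=57.7899, (K−S)⁺=93.8101, hold=92.1549 ⇒ V=93.8101 exercise | (k=8,j=3): S=80.6633, (K−S)⁺=70.9367, hold=69.2815 ⇒ V=70.9367 exercise | (k=8,j=4): S=112.5900, (K−S)⁺=39.0100, hold=37.3547 ⇒ V=39.0100 exercise | (k=8,j=5): S=157.1535, (K−S)⁺=0.0000, hold=9.3481 ⇒ V=9.3481 continue | (k=8,j=6): S=219.3552, (K−S)⁺=0.0000, hold=0.0000 ⇒ V=0.0000 continue | (k=8,j=7): S=306.1767, (K−S)⁺=0.0000, hold=0.0000 ⇒ V=0.0000 continue | (k=8,j=8): S=427.3623, (K−S)⁺=0.0000, hold=0.0000 ⇒ V=0.0000 continue  boundary S*=112.5900
step 7: (k=7,j=0): S=35.0441, (K−S)⁺=116.5559, hold=114.9006 ⇒ V=116.5559 exercise | (k=7,j=1): S=48.9147, (K−S)⁺=102.6853, hold=101.0300 ⇒ V=102.6853 exercise | (k=7,j=2): S=68.2753, (K−S)⁺=83.3247, hold=81.6694 ⇒ V=83.3247 exercise | (k=7,j=3): S=95.2989, (K−S)⁺=56.3011, hold=54.6459 ⇒ V=56.3011 exercise | (k=7,j=4): S=133.0184, (K−S)⁺=18.5816, hold=24.1684 ⇒ V=24.1684 continue | (k=7,j=5): S=185.6675, (K−S)⁺=0.0000, hold=4.7028 ⇒ V=4.7028 continue | (k=7,j=6): S=259.1553, (K−S)⁺=0.0000, hold=0.0000 ⇒ V=0.0000 continue | (k=7,j=7): S=361.7297, (K−S)⁺=0.0000, hold=0.0000 ⇒ V=0.0000 continue  boundary S*=95.2989
step 6: (k=6,j=0): S=41.4026, (K−S)⁺=110.1974, hold=108.5421 ⇒ V=110.1974 exercise | (k=6,j=1): S=57.7899, (K−S)⁺=93.8101, hold=92.1549 ⇒ V=93.8101 exercise | (k=6,j=2): S=80.6633, (K−S)⁺=70.9367, hold=69.2815 ⇒ V=70.9367 exercise | (k=6,j=3): S=112.5900, (K−S)⁺=39.0100, hold=40.0699 ⇒ V=40.0699 continue | (k=6,j=4): S=157.1535, (K−S)⁺=0.0000, hold=14.4443 ⇒ V=14.4443 continue | (k=6,j=5): S=219.3552, (K−S)⁺=0.0000, hold=2.3659 ⇒ V=2.3659 continue | (k=6,j=6): S=306.1767, (K−S)⁺=0.0000, hold=0.0000 ⇒ V=0.0000 continue  boundary S*=80.6633
step 5: (k=5,j=0): S=48.9147, (K−S)⁺=102.6853, hold=101.0300 ⇒ V=102.6853 exercise | (k=5,j=1): S=68.2753, (K−S)⁺=83.3247, hold=81.6694 ⇒ V=83.3247 exercise | (k=5,j=2): S=95.2989, (K−S)⁺=56.3011, hold=55.1610 ⇒ V=56.3011 exercise | (k=5,j=3): S=133.0184, (K−S)⁺=18.5816, hold=27.1784 ⇒ V=27.1784 continue | (k=5,j=4): S=185.6675, (K−S)⁺=0.0000, hold=8.4165 ⇒ V=8.4165 continue | (k=5,j=5): S=259.1553, (K−S)⁺=0.0000, hold=1.1903 ⇒ V=1.1903 continue  boundary S*=95.2989
step 4: (k=4,j=0): S=57.7899, (K−S)⁺=93.8101, hold=92.1549 ⇒ V=93.8101 exercise | (k=4,j=1): S=80.6633, (K−S)⁺=70.9367, hold=69.2815 ⇒ V=70.9367 exercise | (k=4,j=2): S=112.5900, (K−S)⁺=39.0100, hold=41.5328 ⇒ V=41.5328 continue | (k=4,j=3): S=157.1535, (K−S)⁺=0.0000, hold=17.7634 ⇒ V=17.7634 continue | (k=4,j=4): S=219.3552, (K−S)⁺=0.0000, hold=4.8127 ⇒ V=4.8127 continue  boundary S*=80.6633
step 3: (k=3,j=0): S=68.2753, (K−S)⁺=83.3247, hold=81.6694 ⇒ V=83.3247 exercise | (k=3,j=1): S=95.2989, (K−S)⁺=56.3011, hold=55.8719 ⇒ V=56.3011 exercise | (k=3,j=2): S=133.0184, (K−S)⁺=18.5816, hold=29.5274 ⇒ V=29.5274 continue | (k=3,j=3): S=185.6675, (K−S)⁺=0.0000, hold=11.2754 ⇒ V=11.2754 continue  boundary S*=95.2989
step 2: (k=2,j=0): S=80.6633, (K−S)⁺=70.9367, hold=69.2815 ⇒ V=70.9367 exercise | (k=2,j=1): S=112.5900, (K−S)⁺=39.0100, hold=42.6744 ⇒ V=42.6744 continue | (k=2,j=2): S=157.1535, (K−S)⁺=0.0000, hold=20.3346 ⇒ V=20.3346 continue  boundary S*=80.6633
step 1: (k=1,j=0): S=95.2989, (K−S)⁺=56.3011, hold=56.4268 ⇒ V=56.4268 continue | (k=1,j=1): S=133.0184, (K−S)⁺=18.5816, hold=31.3513 ⇒ V=31.3513 continue  boundary S*=-
step 0: (k=0,j=0): S=112.5900, (K−S)⁺=39.0100, hold=43.6240 ⇒ V=43.6240 continue  boundary S*=-

price = 43.6240
boundary = - - 80.6633 95.2989 80.6633 95.2989 80.6633 95.2989 112.5900
tree:
43.6240
56.4268 31.3513
70.9367 42.6744 20.3346
83.3247 56.3011 29.5274 11.2754
93.8101 70.9367 41.5328 17.7634 4.8127
102.6853 83.3247 56.3011 27.1784 8.4165 1.1903
110.1974 93.8101 70.9367 40.0699 14.4443 2.3659 0.0000
116.5559 102.6853 83.3247 56.3011 24.1684 4.7028 0.0000 0.0000
121.9378 110.1974 93.8101 70.9367 39.0100 9.3481 0.0000 0.0000 0.0000
126.4932 116.5559 102.6853 83.3247 56.3011 18.5816 0.0000 0.0000 0.0000 0.0000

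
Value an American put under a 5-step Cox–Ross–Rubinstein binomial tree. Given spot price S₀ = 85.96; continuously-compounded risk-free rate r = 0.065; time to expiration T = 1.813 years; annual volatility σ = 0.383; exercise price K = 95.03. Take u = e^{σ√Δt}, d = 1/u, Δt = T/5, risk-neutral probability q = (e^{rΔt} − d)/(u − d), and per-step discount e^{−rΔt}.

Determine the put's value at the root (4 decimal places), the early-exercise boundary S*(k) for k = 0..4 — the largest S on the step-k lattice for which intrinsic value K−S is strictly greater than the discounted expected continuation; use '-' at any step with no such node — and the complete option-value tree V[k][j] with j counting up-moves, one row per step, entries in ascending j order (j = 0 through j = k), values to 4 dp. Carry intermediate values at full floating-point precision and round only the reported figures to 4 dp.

price = 18.5498
boundary = - - 54.1970 68.2552 54.1970
tree:
18.5498
28.0933 9.6643
40.8330 16.3928 3.2349
51.9957 26.7748 6.5436 0.0000
60.8593 40.8330 13.2365 0.0000 0.0000
67.8973 51.9957 26.7748 0.0000 0.0000 0.0000

Δt=0.36260, u=1.25939, d=0.79403, q=0.49385, disc=e^(-rΔt)=0.97671
k=5 terminal: V=max(K-S,0) → 67.8973 51.9957 26.7748 0.0000 0.0000 0.0000
k=4: j=0 S=34.1707 intr=60.8593 cont=58.6457 V=60.8593[EX]; j=1 S=54.1970 intr=40.8330 cont=38.6194 V=40.8330[EX]; j=2 S=85.9600 intr=9.0700 cont=13.2365 V=13.2365[hold]; j=3 S=136.3382 intr=0.0000 cont=0.0000 V=0.0000[hold]; j=4 S=216.2414 intr=0.0000 cont=0.0000 V=0.0000[hold]  S*(4)=54.1970
k=3: j=0 S=43.0343 intr=51.9957 cont=49.7821 V=51.9957[EX]; j=1 S=68.2552 intr=26.7748 cont=26.5709 V=26.7748[EX]; j=2 S=108.2573 intr=0.0000 cont=6.5436 V=6.5436[hold]; j=3 S=171.7031 intr=0.0000 cont=0.0000 V=0.0000[hold]  S*(3)=68.2552
k=2: j=0 S=54.1970 intr=40.8330 cont=38.6194 V=40.8330[EX]; j=1 S=85.9600 intr=9.0700 cont=16.3928 V=16.3928[hold]; j=2 S=136.3382 intr=0.0000 cont=3.2349 V=3.2349[hold]  S*(2)=54.1970
k=1: j=0 S=68.2552 intr=26.7748 cont=28.0933 V=28.0933[hold]; j=1 S=108.2573 intr=0.0000 cont=9.6643 V=9.6643[hold]  S*(1)=-
k=0: j=0 S=85.9600 intr=9.0700 cont=18.5498 V=18.5498[hold]  S*(0)=-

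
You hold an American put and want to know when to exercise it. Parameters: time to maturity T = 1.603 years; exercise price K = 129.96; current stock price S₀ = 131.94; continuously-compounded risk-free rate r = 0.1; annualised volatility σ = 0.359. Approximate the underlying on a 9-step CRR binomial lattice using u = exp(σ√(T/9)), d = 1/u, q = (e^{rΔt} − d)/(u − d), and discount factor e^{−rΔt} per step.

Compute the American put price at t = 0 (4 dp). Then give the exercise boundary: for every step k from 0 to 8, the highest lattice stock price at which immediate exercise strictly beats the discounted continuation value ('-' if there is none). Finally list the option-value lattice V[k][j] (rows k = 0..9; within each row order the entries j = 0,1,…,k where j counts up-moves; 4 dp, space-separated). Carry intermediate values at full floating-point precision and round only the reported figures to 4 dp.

price = 15.3407
boundary = - - - 83.7485 97.4489 83.7485 97.4489 83.7485 97.4489
tree:
15.3407
22.7970 9.0218
32.9471 14.2614 4.5210
46.2115 21.9013 7.7367 1.7236
57.9857 32.5111 12.9125 3.2501 0.3811
68.1046 46.2115 20.8928 6.0287 0.8104 0.0000
76.8009 57.9857 32.5111 10.9431 1.7233 0.0000 0.0000
84.2745 68.1046 46.2115 19.2793 3.6645 0.0000 0.0000 0.0000
90.6975 76.8009 57.9857 32.5111 7.7922 0.0000 0.0000 0.0000 0.0000
96.2174 84.2745 68.1046 46.2115 16.5695 0.0000 0.0000 0.0000 0.0000 0.0000

Δt=0.17811  u=1.16359  d=0.85941  q=0.52127  discount=0.98235
step 9 (expiry): payoffs max(K−S,0) = 96.2174 84.2745 68.1046 46.2115 16.5695 0.0000 0.0000 0.0000 0.0000 0.0000
step 8: (k=8,j=0): S=39.2625, (K−S)⁺=90.6975, hold=88.4032 ⇒ V=90.6975 exercise | (k=8,j=1): S=53.1591, (K−S)⁺=76.8009, hold=74.5066 ⇒ V=76.8009 exercise | (k=8,j=2): S=71.9743, (K−S)⁺=57.9857, hold=55.6915 ⇒ V=57.9857 exercise | (k=8,j=3): S=97.4489, (K−S)⁺=32.5111, hold=30.2169 ⇒ V=32.5111 exercise | (k=8,j=4): S=131.9400, (K−S)⁺=0.0000, hold=7.7922 ⇒ V=7.7922 continue | (k=8,j=5): S=178.6389, (K−S)⁺=0.0000, hold=0.0000 ⇒ V=0.0000 continue | (k=8,j=6): S=241.8664, (K−S)⁺=0.0000, hold=0.0000 ⇒ V=0.0000 continue | (k=8,j=7): S=327.4726, (K−S)⁺=0.0000, hold=0.0000 ⇒ V=0.0000 continue | (k=8,j=8): S=443.3784, (K−S)⁺=0.0000, hold=0.0000 ⇒ V=0.0000 continue  boundary S*=97.4489
step 7: (k=7,j=0): S=45.6855, (K−S)⁺=84.2745, hold=81.9803 ⇒ V=84.2745 exercise | (k=7,j=1): S=61.8554, (K−S)⁺=68.1046, hold=65.8103 ⇒ V=68.1046 exercise | (k=7,j=2): S=83.7485, (K−S)⁺=46.2115, hold=43.9172 ⇒ V=46.2115 exercise | (k=7,j=3): S=113.3905, (K−S)⁺=16.5695, hold=19.2793 ⇒ V=19.2793 continue | (k=7,j=4): S=153.5240, (K−S)⁺=0.0000, hold=3.6645 ⇒ V=3.6645 continue | (k=7,j=5): S=207.8623, (K−S)⁺=0.0000, hold=0.0000 ⇒ V=0.0000 continue | (k=7,j=6): S=281.4331, (K−S)⁺=0.0000, hold=0.0000 ⇒ V=0.0000 continue | (k=7,j=7): S=381.0437, (K−S)⁺=0.0000, hold=0.0000 ⇒ V=0.0000 continue  boundary S*=83.7485
step 6: (k=6,j=0): S=53.1591, (K−S)⁺=76.8009, hold=74.5066 ⇒ V=76.8009 exercise | (k=6,j=1): S=71.9743, (K−S)⁺=57.9857, hold=55.6915 ⇒ V=57.9857 exercise | (k=6,j=2): S=97.4489, (K−S)⁺=32.5111, hold=31.6045 ⇒ V=32.5111 exercise | (k=6,j=3): S=131.9400, (K−S)⁺=0.0000, hold=10.9431 ⇒ V=10.9431 continue | (k=6,j=4): S=178.6389, (K−S)⁺=0.0000, hold=1.7233 ⇒ V=1.7233 continue | (k=6,j=5): S=241.8664, (K−S)⁺=0.0000, hold=0.0000 ⇒ V=0.0000 continue | (k=6,j=6): S=327.4726, (K−S)⁺=0.0000, hold=0.0000 ⇒ V=0.0000 continue  boundary S*=97.4489
step 5: (k=5,j=0): S=61.8554, (K−S)⁺=68.1046, hold=65.8103 ⇒ V=68.1046 exercise | (k=5,j=1): S=83.7485, (K−S)⁺=46.2115, hold=43.9172 ⇒ V=46.2115 exercise | (k=5,j=2): S=113.3905, (K−S)⁺=16.5695, hold=20.8928 ⇒ V=20.8928 continue | (k=5,j=3): S=153.5240, (K−S)⁺=0.0000, hold=6.0287 ⇒ V=6.0287 continue | (k=5,j=4): S=207.8623, (K−S)⁺=0.0000, hold=0.8104 ⇒ V=0.8104 continue | (k=5,j=5): S=281.4331, (K−S)⁺=0.0000, hold=0.0000 ⇒ V=0.0000 continue  boundary S*=83.7485
step 4: (k=4,j=0): S=71.9743, (K−S)⁺=57.9857, hold=55.6915 ⇒ V=57.9857 exercise | (k=4,j=1): S=97.4489, (K−S)⁺=32.5111, hold=32.4307 ⇒ V=32.5111 exercise | (k=4,j=2): S=131.9400, (K−S)⁺=0.0000, hold=12.9125 ⇒ V=12.9125 continue | (k=4,j=3): S=178.6389, (K−S)⁺=0.0000, hold=3.2501 ⇒ V=3.2501 continue | (k=4,j=4): S=241.8664, (K−S)⁺=0.0000, hold=0.3811 ⇒ V=0.3811 continue  boundary S*=97.4489
step 3: (k=3,j=0): S=83.7485, (K−S)⁺=46.2115, hold=43.9172 ⇒ V=46.2115 exercise | (k=3,j=1): S=113.3905, (K−S)⁺=16.5695, hold=21.9013 ⇒ V=21.9013 continue | (k=3,j=2): S=153.5240, (K−S)⁺=0.0000, hold=7.7367 ⇒ V=7.7367 continue | (k=3,j=3): S=207.8623, (K−S)⁺=0.0000, hold=1.7236 ⇒ V=1.7236 continue  boundary S*=83.7485
step 2: (k=2,j=0): S=97.4489, (K−S)⁺=32.5111, hold=32.9471 ⇒ V=32.9471 continue | (k=2,j=1): S=131.9400, (K−S)⁺=0.0000, hold=14.2614 ⇒ V=14.2614 continue | (k=2,j=2): S=178.6389, (K−S)⁺=0.0000, hold=4.5210 ⇒ V=4.5210 continue  boundary S*=-
step 1: (k=1,j=0): S=113.3905, (K−S)⁺=16.5695, hold=22.7970 ⇒ V=22.7970 continue | (k=1,j=1): S=153.5240, (K−S)⁺=0.0000, hold=9.0218 ⇒ V=9.0218 continue  boundary S*=-
step 0: (k=0,j=0): S=131.9400, (K−S)⁺=0.0000, hold=15.3407 ⇒ V=15.3407 continue  boundary S*=-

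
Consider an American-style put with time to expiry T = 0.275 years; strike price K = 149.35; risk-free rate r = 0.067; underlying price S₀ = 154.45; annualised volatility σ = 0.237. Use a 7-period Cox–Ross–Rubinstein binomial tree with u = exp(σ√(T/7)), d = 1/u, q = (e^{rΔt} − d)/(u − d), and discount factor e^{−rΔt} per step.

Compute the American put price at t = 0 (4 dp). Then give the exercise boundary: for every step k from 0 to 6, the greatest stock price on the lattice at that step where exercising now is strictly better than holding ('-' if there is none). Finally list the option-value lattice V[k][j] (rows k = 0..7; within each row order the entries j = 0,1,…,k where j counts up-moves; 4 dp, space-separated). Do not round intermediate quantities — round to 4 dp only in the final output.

price = 4.4036
boundary = - - - - 127.9924 134.1483 140.6002
tree:
4.4036
6.9025 2.0851
10.4870 3.5795 0.6957
15.3302 6.0032 1.3271 0.1077
21.3576 9.7616 2.5128 0.2232 0.0000
27.2310 15.2017 4.7149 0.4626 0.0000 0.0000
32.8349 21.3576 8.7498 0.9588 0.0000 0.0000 0.0000
38.1816 27.2310 15.2017 1.9875 0.0000 0.0000 0.0000 0.0000

Δt=0.03929  u=1.04810  d=0.95411  q=0.51630  discount=0.99737
step 7 (expiry): payoffs max(K−S,0) = 38.1816 27.2310 15.2017 1.9875 0.0000 0.0000 0.0000 0.0000
step 6: (k=6,j=0): S=116.5151, (K−S)⁺=32.8349, hold=32.4423 ⇒ V=32.8349 exercise | (k=6,j=1): S=127.9924, (K−S)⁺=21.3576, hold=20.9650 ⇒ V=21.3576 exercise | (k=6,j=2): S=140.6002, (K−S)⁺=8.7498, hold=8.3572 ⇒ V=8.7498 exercise | (k=6,j=3): S=154.4500, (K−S)⁺=0.0000, hold=0.9588 ⇒ V=0.9588 continue | (k=6,j=4): S=169.6640, (K−S)⁺=0.0000, hold=0.0000 ⇒ V=0.0000 continue | (k=6,j=5): S=186.3767, (K−S)⁺=0.0000, hold=0.0000 ⇒ V=0.0000 continue | (k=6,j=6): S=204.7357, (K−S)⁺=0.0000, hold=0.0000 ⇒ V=0.0000 continue  boundary S*=140.6002
step 5: (k=5,j=0): S=122.1190, (K−S)⁺=27.2310, hold=26.8384 ⇒ V=27.2310 exercise | (k=5,j=1): S=134.1483, (K−S)⁺=15.2017, hold=14.8091 ⇒ V=15.2017 exercise | (k=5,j=2): S=147.3625, (K−S)⁺=1.9875, hold=4.7149 ⇒ V=4.7149 continue | (k=5,j=3): S=161.8784, (K−S)⁺=0.0000, hold=0.4626 ⇒ V=0.4626 continue | (k=5,j=4): S=177.8241, (K−S)⁺=0.0000, hold=0.0000 ⇒ V=0.0000 continue | (k=5,j=5): S=195.3406, (K−S)⁺=0.0000, hold=0.0000 ⇒ V=0.0000 continue  boundary S*=134.1483
step 4: (k=4,j=0): S=127.9924, (K−S)⁺=21.3576, hold=20.9650 ⇒ V=21.3576 exercise | (k=4,j=1): S=140.6002, (K−S)⁺=8.7498, hold=9.7616 ⇒ V=9.7616 continue | (k=4,j=2): S=154.4500, (K−S)⁺=0.0000, hold=2.5128 ⇒ V=2.5128 continue | (k=4,j=3): S=169.6640, (K−S)⁺=0.0000, hold=0.2232 ⇒ V=0.2232 continue | (k=4,j=4): S=186.3767, (K−S)⁺=0.0000, hold=0.0000 ⇒ V=0.0000 continue  boundary S*=127.9924
step 3: (k=3,j=0): S=134.1483, (K−S)⁺=15.2017, hold=15.3302 ⇒ V=15.3302 continue | (k=3,j=1): S=147.3625, (K−S)⁺=1.9875, hold=6.0032 ⇒ V=6.0032 continue | (k=3,j=2): S=161.8784, (K−S)⁺=0.0000, hold=1.3271 ⇒ V=1.3271 continue | (k=3,j=3): S=177.8241, (K−S)⁺=0.0000, hold=0.1077 ⇒ V=0.1077 continue  boundary S*=-
step 2: (k=2,j=0): S=140.6002, (K−S)⁺=8.7498, hold=10.4870 ⇒ V=10.4870 continue | (k=2,j=1): S=154.4500, (K−S)⁺=0.0000, hold=3.5795 ⇒ V=3.5795 continue | (k=2,j=2): S=169.6640, (K−S)⁺=0.0000, hold=0.6957 ⇒ V=0.6957 continue  boundary S*=-
step 1: (k=1,j=0): S=147.3625, (K−S)⁺=1.9875, hold=6.9025 ⇒ V=6.9025 continue | (k=1,j=1): S=161.8784, (K−S)⁺=0.0000, hold=2.0851 ⇒ V=2.0851 continue  boundary S*=-
step 0: (k=0,j=0): S=154.4500, (K−S)⁺=0.0000, hold=4.4036 ⇒ V=4.4036 continue  boundary S*=-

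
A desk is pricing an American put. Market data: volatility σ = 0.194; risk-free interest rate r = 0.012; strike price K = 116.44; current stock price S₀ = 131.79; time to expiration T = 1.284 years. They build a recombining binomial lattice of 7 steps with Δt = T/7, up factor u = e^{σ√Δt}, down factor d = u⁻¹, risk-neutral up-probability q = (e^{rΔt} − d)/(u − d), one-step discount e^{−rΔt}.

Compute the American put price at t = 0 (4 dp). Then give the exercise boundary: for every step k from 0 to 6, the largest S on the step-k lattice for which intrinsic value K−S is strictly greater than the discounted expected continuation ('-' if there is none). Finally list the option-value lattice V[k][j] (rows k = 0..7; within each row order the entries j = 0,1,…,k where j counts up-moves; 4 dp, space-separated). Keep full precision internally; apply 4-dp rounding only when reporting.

Δt=0.18343, u=1.08664, d=0.92027, q=0.49249, disc=e^(-rΔt)=0.99780
k=7 terminal: V=max(K-S,0) → 42.7698 29.4518 13.7261 0.0000 0.0000 0.0000 0.0000 0.0000
k=6: j=0 S=80.0527 intr=36.3873 cont=36.1313 V=36.3873[EX]; j=1 S=94.5246 intr=21.9154 cont=21.6594 V=21.9154[EX]; j=2 S=111.6127 intr=4.8273 cont=6.9509 V=6.9509[hold]; j=3 S=131.7900 intr=0.0000 cont=0.0000 V=0.0000[hold]; j=4 S=155.6149 intr=0.0000 cont=0.0000 V=0.0000[hold]; j=5 S=183.7469 intr=0.0000 cont=0.0000 V=0.0000[hold]; j=6 S=216.9646 intr=0.0000 cont=0.0000 V=0.0000[hold]  S*(6)=94.5246
k=5: j=0 S=86.9882 intr=29.4518 cont=29.1958 V=29.4518[EX]; j=1 S=102.7139 intr=13.7261 cont=14.5136 V=14.5136[hold]; j=2 S=121.2825 intr=0.0000 cont=3.5199 V=3.5199[hold]; j=3 S=143.2079 intr=0.0000 cont=0.0000 V=0.0000[hold]; j=4 S=169.0969 intr=0.0000 cont=0.0000 V=0.0000[hold]; j=5 S=199.6662 intr=0.0000 cont=0.0000 V=0.0000[hold]  S*(5)=86.9882
k=4: j=0 S=94.5246 intr=21.9154 cont=22.0464 V=22.0464[hold]; j=1 S=111.6127 intr=4.8273 cont=9.0794 V=9.0794[hold]; j=2 S=131.7900 intr=0.0000 cont=1.7825 V=1.7825[hold]; j=3 S=155.6149 intr=0.0000 cont=0.0000 V=0.0000[hold]; j=4 S=183.7469 intr=0.0000 cont=0.0000 V=0.0000[hold]  S*(4)=-
k=3: j=0 S=102.7139 intr=13.7261 cont=15.6259 V=15.6259[hold]; j=1 S=121.2825 intr=0.0000 cont=5.4737 V=5.4737[hold]; j=2 S=143.2079 intr=0.0000 cont=0.9026 V=0.9026[hold]; j=3 S=169.0969 intr=0.0000 cont=0.0000 V=0.0000[hold]  S*(3)=-
k=2: j=0 S=111.6127 intr=4.8273 cont=10.6027 V=10.6027[hold]; j=1 S=131.7900 intr=0.0000 cont=3.2154 V=3.2154[hold]; j=2 S=155.6149 intr=0.0000 cont=0.4571 V=0.4571[hold]  S*(2)=-
k=1: j=0 S=121.2825 intr=0.0000 cont=6.9493 V=6.9493[hold]; j=1 S=143.2079 intr=0.0000 cont=1.8529 V=1.8529[hold]  S*(1)=-
k=0: j=0 S=131.7900 intr=0.0000 cont=4.4296 V=4.4296[hold]  S*(0)=-

price = 4.4296
boundary = - - - - - 86.9882 94.5246
tree:
4.4296
6.9493 1.8529
10.6027 3.2154 0.4571
15.6259 5.4737 0.9026 0.0000
22.0464 9.0794 1.7825 0.0000 0.0000
29.4518 14.5136 3.5199 0.0000 0.0000 0.0000
36.3873 21.9154 6.9509 0.0000 0.0000 0.0000 0.0000
42.7698 29.4518 13.7261 0.0000 0.0000 0.0000 0.0000 0.0000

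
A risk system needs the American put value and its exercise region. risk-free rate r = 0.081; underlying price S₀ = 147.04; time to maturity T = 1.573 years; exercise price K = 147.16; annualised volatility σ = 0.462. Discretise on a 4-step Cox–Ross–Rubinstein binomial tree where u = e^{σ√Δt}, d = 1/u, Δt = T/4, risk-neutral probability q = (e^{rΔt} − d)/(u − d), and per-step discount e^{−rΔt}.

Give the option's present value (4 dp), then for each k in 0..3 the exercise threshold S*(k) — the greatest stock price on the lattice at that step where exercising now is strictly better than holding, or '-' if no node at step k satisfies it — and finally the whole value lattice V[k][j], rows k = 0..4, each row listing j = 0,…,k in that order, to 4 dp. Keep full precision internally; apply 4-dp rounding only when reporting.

price = 24.9626
boundary = - - 82.3738 110.0556
tree:
24.9626
41.1414 9.3280
64.7862 18.6040 0.0301
85.5053 37.1044 0.0601 0.0000
101.0131 64.7862 0.1200 0.0000 0.0000

Δt=0.39325, u=1.33605, d=0.74847, q=0.48316, disc=e^(-rΔt)=0.96865
k=4 terminal: V=max(K-S,0) → 101.0131 64.7862 0.1200 0.0000 0.0000
k=3: j=0 S=61.6547 intr=85.5053 cont=80.8917 V=85.5053[EX]; j=1 S=110.0556 intr=37.1044 cont=32.4907 V=37.1044[EX]; j=2 S=196.4530 intr=0.0000 cont=0.0601 V=0.0601[hold]; j=3 S=350.6752 intr=0.0000 cont=0.0000 V=0.0000[hold]  S*(3)=110.0556
k=2: j=0 S=82.3738 intr=64.7862 cont=60.1725 V=64.7862[EX]; j=1 S=147.0400 intr=0.1200 cont=18.6040 V=18.6040[hold]; j=2 S=262.4713 intr=0.0000 cont=0.0301 V=0.0301[hold]  S*(2)=82.3738
k=1: j=0 S=110.0556 intr=37.1044 cont=41.1414 V=41.1414[hold]; j=1 S=196.4530 intr=0.0000 cont=9.3280 V=9.3280[hold]  S*(1)=-
k=0: j=0 S=147.0400 intr=0.1200 cont=24.9626 V=24.9626[hold]  S*(0)=-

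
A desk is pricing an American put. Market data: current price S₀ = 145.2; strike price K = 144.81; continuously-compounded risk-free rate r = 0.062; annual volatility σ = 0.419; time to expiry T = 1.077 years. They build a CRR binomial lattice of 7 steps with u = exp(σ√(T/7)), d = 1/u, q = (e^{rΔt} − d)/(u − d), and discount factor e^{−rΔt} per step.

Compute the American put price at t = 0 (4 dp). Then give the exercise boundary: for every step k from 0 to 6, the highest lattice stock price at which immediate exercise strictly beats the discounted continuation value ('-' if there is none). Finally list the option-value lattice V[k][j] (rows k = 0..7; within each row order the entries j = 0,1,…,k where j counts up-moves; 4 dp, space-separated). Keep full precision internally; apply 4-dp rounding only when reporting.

Δt=0.15386  u=1.17863  d=0.84844  q=0.48803  discount=0.99051
step 7 (expiry): payoffs max(K−S,0) = 98.8554 80.9715 56.1279 21.6159 0.0000 0.0000 0.0000 0.0000
step 6: (k=6,j=0): S=54.1634, (K−S)⁺=90.6466, hold=89.2718 ⇒ V=90.6466 exercise | (k=6,j=1): S=75.2418, (K−S)⁺=69.5682, hold=68.1934 ⇒ V=69.5682 exercise | (k=6,j=2): S=104.5233, (K−S)⁺=40.2867, hold=38.9119 ⇒ V=40.2867 exercise | (k=6,j=3): S=145.2000, (K−S)⁺=0.0000, hold=10.9616 ⇒ V=10.9616 continue | (k=6,j=4): S=201.7067, (K−S)⁺=0.0000, hold=0.0000 ⇒ V=0.0000 continue | (k=6,j=5): S=280.2037, (K−S)⁺=0.0000, hold=0.0000 ⇒ V=0.0000 continue | (k=6,j=6): S=389.2490, (K−S)⁺=0.0000, hold=0.0000 ⇒ V=0.0000 continue  boundary S*=104.5233
step 5: (k=5,j=0): S=63.8385, (K−S)⁺=80.9715, hold=79.5967 ⇒ V=80.9715 exercise | (k=5,j=1): S=88.6821, (K−S)⁺=56.1279, hold=54.7531 ⇒ V=56.1279 exercise | (k=5,j=2): S=123.1941, (K−S)⁺=21.6159, hold=25.7285 ⇒ V=25.7285 continue | (k=5,j=3): S=171.1368, (K−S)⁺=0.0000, hold=5.5587 ⇒ V=5.5587 continue | (k=5,j=4): S=237.7372, (K−S)⁺=0.0000, hold=0.0000 ⇒ V=0.0000 continue | (k=5,j=5): S=330.2560, (K−S)⁺=0.0000, hold=0.0000 ⇒ V=0.0000 continue  boundary S*=88.6821
step 4: (k=4,j=0): S=75.2418, (K−S)⁺=69.5682, hold=68.1934 ⇒ V=69.5682 exercise | (k=4,j=1): S=104.5233, (K−S)⁺=40.2867, hold=40.8999 ⇒ V=40.8999 continue | (k=4,j=2): S=145.2000, (K−S)⁺=0.0000, hold=15.7341 ⇒ V=15.7341 continue | (k=4,j=3): S=201.7067, (K−S)⁺=0.0000, hold=2.8188 ⇒ V=2.8188 continue | (k=4,j=4): S=280.2037, (K−S)⁺=0.0000, hold=0.0000 ⇒ V=0.0000 continue  boundary S*=75.2418
step 3: (k=3,j=0): S=88.6821, (K−S)⁺=56.1279, hold=55.0495 ⇒ V=56.1279 exercise | (k=3,j=1): S=123.1941, (K−S)⁺=21.6159, hold=28.3465 ⇒ V=28.3465 continue | (k=3,j=2): S=171.1368, (K−S)⁺=0.0000, hold=9.3415 ⇒ V=9.3415 continue | (k=3,j=3): S=237.7372, (K−S)⁺=0.0000, hold=1.4295 ⇒ V=1.4295 continue  boundary S*=88.6821
step 2: (k=2,j=0): S=104.5233, (K−S)⁺=40.2867, hold=42.1655 ⇒ V=42.1655 continue | (k=2,j=1): S=145.2000, (K−S)⁺=0.0000, hold=18.8904 ⇒ V=18.8904 continue | (k=2,j=2): S=201.7067, (K−S)⁺=0.0000, hold=5.4281 ⇒ V=5.4281 continue  boundary S*=-
step 1: (k=1,j=0): S=123.1941, (K−S)⁺=21.6159, hold=30.5140 ⇒ V=30.5140 continue | (k=1,j=1): S=171.1368, (K−S)⁺=0.0000, hold=12.2034 ⇒ V=12.2034 continue  boundary S*=-
step 0: (k=0,j=0): S=145.2000, (K−S)⁺=0.0000, hold=21.3730 ⇒ V=21.3730 continue  boundary S*=-

price = 21.3730
boundary = - - - 88.6821 75.2418 88.6821 104.5233
tree:
21.3730
30.5140 12.2034
42.1655 18.8904 5.4281
56.1279 28.3465 9.3415 1.4295
69.5682 40.8999 15.7341 2.8188 0.0000
80.9715 56.1279 25.7285 5.5587 0.0000 0.0000
90.6466 69.5682 40.2867 10.9616 0.0000 0.0000 0.0000
98.8554 80.9715 56.1279 21.6159 0.0000 0.0000 0.0000 0.0000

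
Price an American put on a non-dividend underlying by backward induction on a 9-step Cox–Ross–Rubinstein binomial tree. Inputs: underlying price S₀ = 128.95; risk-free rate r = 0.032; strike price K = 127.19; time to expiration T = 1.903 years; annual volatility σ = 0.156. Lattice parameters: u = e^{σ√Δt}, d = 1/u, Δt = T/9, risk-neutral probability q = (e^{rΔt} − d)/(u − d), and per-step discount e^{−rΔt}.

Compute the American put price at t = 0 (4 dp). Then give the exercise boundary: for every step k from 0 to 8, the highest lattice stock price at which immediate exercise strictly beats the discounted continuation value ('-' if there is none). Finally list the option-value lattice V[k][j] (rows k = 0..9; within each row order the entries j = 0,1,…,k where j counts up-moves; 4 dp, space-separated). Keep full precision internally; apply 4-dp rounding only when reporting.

params: Δt=0.21144 u=1.07437 d=0.93078 q=0.52936 e^(-rΔt)=0.99326
t_9 payoffs: 59.5755 49.1447 37.1047 23.2074 7.1661 0.0000 0.0000 0.0000 0.0000 0.0000
t_8: node(8,0) S=72.6429 payoff=54.5471 vs cont=53.6894 → 54.5471 [stop]  node(8,1) S=83.8495 payoff=43.3405 vs cont=42.4829 → 43.3405 [stop]  node(8,2) S=96.7848 payoff=30.4052 vs cont=29.5475 → 30.4052 [stop]  node(8,3) S=111.7157 payoff=15.4743 vs cont=14.6166 → 15.4743 [stop]  node(8,4) S=128.9500 payoff=0.0000 vs cont=3.3499 → 3.3499 [wait]  node(8,5) S=148.8430 payoff=0.0000 vs cont=0.0000 → 0.0000 [wait]  node(8,6) S=171.8048 payoff=0.0000 vs cont=0.0000 → 0.0000 [wait]  node(8,7) S=198.3090 payoff=0.0000 vs cont=0.0000 → 0.0000 [wait]  node(8,8) S=228.9019 payoff=0.0000 vs cont=0.0000 → 0.0000 [wait]  ⇒ S*(8)=111.7157
t_7: node(7,0) S=78.0453 payoff=49.1447 vs cont=48.2870 → 49.1447 [stop]  node(7,1) S=90.0853 payoff=37.1047 vs cont=36.2470 → 37.1047 [stop]  node(7,2) S=103.9826 payoff=23.2074 vs cont=22.3497 → 23.2074 [stop]  node(7,3) S=120.0239 payoff=7.1661 vs cont=8.9951 → 8.9951 [wait]  node(7,4) S=138.5399 payoff=0.0000 vs cont=1.5660 → 1.5660 [wait]  node(7,5) S=159.9123 payoff=0.0000 vs cont=0.0000 → 0.0000 [wait]  node(7,6) S=184.5818 payoff=0.0000 vs cont=0.0000 → 0.0000 [wait]  node(7,7) S=213.0571 payoff=0.0000 vs cont=0.0000 → 0.0000 [wait]  ⇒ S*(7)=103.9826
t_6: node(6,0) S=83.8495 payoff=43.3405 vs cont=42.4829 → 43.3405 [stop]  node(6,1) S=96.7848 payoff=30.4052 vs cont=29.5475 → 30.4052 [stop]  node(6,2) S=111.7157 payoff=15.4743 vs cont=15.5783 → 15.5783 [wait]  node(6,3) S=128.9500 payoff=0.0000 vs cont=5.0283 → 5.0283 [wait]  node(6,4) S=148.8430 payoff=0.0000 vs cont=0.7321 → 0.7321 [wait]  node(6,5) S=171.8048 payoff=0.0000 vs cont=0.0000 → 0.0000 [wait]  node(6,6) S=198.3090 payoff=0.0000 vs cont=0.0000 → 0.0000 [wait]  ⇒ S*(6)=96.7848
t_5: node(5,0) S=90.0853 payoff=37.1047 vs cont=36.2470 → 37.1047 [stop]  node(5,1) S=103.9826 payoff=23.2074 vs cont=22.4044 → 23.2074 [stop]  node(5,2) S=120.0239 payoff=7.1661 vs cont=9.9262 → 9.9262 [wait]  node(5,3) S=138.5399 payoff=0.0000 vs cont=2.7355 → 2.7355 [wait]  node(5,4) S=159.9123 payoff=0.0000 vs cont=0.3422 → 0.3422 [wait]  node(5,5) S=184.5818 payoff=0.0000 vs cont=0.0000 → 0.0000 [wait]  ⇒ S*(5)=103.9826
t_4: node(4,0) S=96.7848 payoff=30.4052 vs cont=29.5475 → 30.4052 [stop]  node(4,1) S=111.7157 payoff=15.4743 vs cont=16.0678 → 16.0678 [wait]  node(4,2) S=128.9500 payoff=0.0000 vs cont=6.0785 → 6.0785 [wait]  node(4,3) S=148.8430 payoff=0.0000 vs cont=1.4587 → 1.4587 [wait]  node(4,4) S=171.8048 payoff=0.0000 vs cont=0.1600 → 0.1600 [wait]  ⇒ S*(4)=96.7848
t_3: node(3,0) S=103.9826 payoff=23.2074 vs cont=22.6618 → 23.2074 [stop]  node(3,1) S=120.0239 payoff=7.1661 vs cont=10.7072 → 10.7072 [wait]  node(3,2) S=138.5399 payoff=0.0000 vs cont=3.6085 → 3.6085 [wait]  node(3,3) S=159.9123 payoff=0.0000 vs cont=0.7660 → 0.7660 [wait]  ⇒ S*(3)=103.9826
t_2: node(2,0) S=111.7157 payoff=15.4743 vs cont=16.4785 → 16.4785 [wait]  node(2,1) S=128.9500 payoff=0.0000 vs cont=6.9026 → 6.9026 [wait]  node(2,2) S=148.8430 payoff=0.0000 vs cont=2.0896 → 2.0896 [wait]  ⇒ S*(2)=-
t_1: node(1,0) S=120.0239 payoff=7.1661 vs cont=11.3325 → 11.3325 [wait]  node(1,1) S=138.5399 payoff=0.0000 vs cont=4.3255 → 4.3255 [wait]  ⇒ S*(1)=-
t_0: node(0,0) S=128.9500 payoff=0.0000 vs cont=7.5719 → 7.5719 [wait]  ⇒ S*(0)=-

price = 7.5719
boundary = - - - 103.9826 96.7848 103.9826 96.7848 103.9826 111.7157
tree:
7.5719
11.3325 4.3255
16.4785 6.9026 2.0896
23.2074 10.7072 3.6085 0.7660
30.4052 16.0678 6.0785 1.4587 0.1600
37.1047 23.2074 9.9262 2.7355 0.3422 0.0000
43.3405 30.4052 15.5783 5.0283 0.7321 0.0000 0.0000
49.1447 37.1047 23.2074 8.9951 1.5660 0.0000 0.0000 0.0000
54.5471 43.3405 30.4052 15.4743 3.3499 0.0000 0.0000 0.0000 0.0000
59.5755 49.1447 37.1047 23.2074 7.1661 0.0000 0.0000 0.0000 0.0000 0.0000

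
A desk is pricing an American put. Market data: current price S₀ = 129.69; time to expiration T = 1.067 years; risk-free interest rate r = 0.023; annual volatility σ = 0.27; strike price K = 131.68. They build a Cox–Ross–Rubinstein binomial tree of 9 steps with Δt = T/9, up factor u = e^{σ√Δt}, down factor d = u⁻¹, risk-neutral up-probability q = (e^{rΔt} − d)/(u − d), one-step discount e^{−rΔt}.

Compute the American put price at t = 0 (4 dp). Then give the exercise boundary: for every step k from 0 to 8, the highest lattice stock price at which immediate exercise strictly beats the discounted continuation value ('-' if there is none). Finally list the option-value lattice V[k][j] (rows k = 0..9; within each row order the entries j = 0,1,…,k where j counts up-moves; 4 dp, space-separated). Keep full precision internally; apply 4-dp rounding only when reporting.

price = 14.3967
boundary = - - - - 89.4145 98.1256 89.4145 98.1256 107.6855
tree:
14.3967
19.7382 8.9490
26.2857 13.0723 4.7318
33.9041 18.5478 7.4786 1.9156
42.2655 25.4398 11.5188 3.3392 0.4531
50.2034 33.5544 17.1839 5.7204 0.8935 0.0000
57.4365 42.2655 24.6272 9.5767 1.7616 0.0000 0.0000
64.0275 50.2034 33.5544 15.5259 3.4734 0.0000 0.0000 0.0000
70.0334 57.4365 42.2655 23.9945 6.8486 0.0000 0.0000 0.0000 0.0000
75.5061 64.0275 50.2034 33.5544 13.5033 0.0000 0.0000 0.0000 0.0000 0.0000

Δt=0.11856, u=1.09742, d=0.91122, q=0.49144, disc=e^(-rΔt)=0.99728
k=9 terminal: V=max(K-S,0) → 75.5061 64.0275 50.2034 33.5544 13.5033 0.0000 0.0000 0.0000 0.0000 0.0000
k=8: j=0 S=61.6466 intr=70.0334 cont=69.6748 V=70.0334[EX]; j=1 S=74.2435 intr=57.4365 cont=57.0779 V=57.4365[EX]; j=2 S=89.4145 intr=42.2655 cont=41.9070 V=42.2655[EX]; j=3 S=107.6855 intr=23.9945 cont=23.6359 V=23.9945[EX]; j=4 S=129.6900 intr=1.9900 cont=6.8486 V=6.8486[hold]; j=5 S=156.1909 intr=0.0000 cont=0.0000 V=0.0000[hold]; j=6 S=188.1071 intr=0.0000 cont=0.0000 V=0.0000[hold]; j=7 S=226.5450 intr=0.0000 cont=0.0000 V=0.0000[hold]; j=8 S=272.8374 intr=0.0000 cont=0.0000 V=0.0000[hold]  S*(8)=107.6855
k=7: j=0 S=67.6525 intr=64.0275 cont=63.6689 V=64.0275[EX]; j=1 S=81.4766 intr=50.2034 cont=49.8448 V=50.2034[EX]; j=2 S=98.1256 intr=33.5544 cont=33.1958 V=33.5544[EX]; j=3 S=118.1767 intr=13.5033 cont=15.5259 V=15.5259[hold]; j=4 S=142.3250 intr=0.0000 cont=3.4734 V=3.4734[hold]; j=5 S=171.4078 intr=0.0000 cont=0.0000 V=0.0000[hold]; j=6 S=206.4334 intr=0.0000 cont=0.0000 V=0.0000[hold]; j=7 S=248.6161 intr=0.0000 cont=0.0000 V=0.0000[hold]  S*(7)=98.1256
k=6: j=0 S=74.2435 intr=57.4365 cont=57.0779 V=57.4365[EX]; j=1 S=89.4145 intr=42.2655 cont=41.9070 V=42.2655[EX]; j=2 S=107.6855 intr=23.9945 cont=24.6272 V=24.6272[hold]; j=3 S=129.6900 intr=1.9900 cont=9.5767 V=9.5767[hold]; j=4 S=156.1909 intr=0.0000 cont=1.7616 V=1.7616[hold]; j=5 S=188.1071 intr=0.0000 cont=0.0000 V=0.0000[hold]; j=6 S=226.5450 intr=0.0000 cont=0.0000 V=0.0000[hold]  S*(6)=89.4145
k=5: j=0 S=81.4766 intr=50.2034 cont=49.8448 V=50.2034[EX]; j=1 S=98.1256 intr=33.5544 cont=33.5059 V=33.5544[EX]; j=2 S=118.1767 intr=13.5033 cont=17.1839 V=17.1839[hold]; j=3 S=142.3250 intr=0.0000 cont=5.7204 V=5.7204[hold]; j=4 S=171.4078 intr=0.0000 cont=0.8935 V=0.8935[hold]; j=5 S=206.4334 intr=0.0000 cont=0.0000 V=0.0000[hold]  S*(5)=98.1256
k=4: j=0 S=89.4145 intr=42.2655 cont=41.9070 V=42.2655[EX]; j=1 S=107.6855 intr=23.9945 cont=25.4398 V=25.4398[hold]; j=2 S=129.6900 intr=1.9900 cont=11.5188 V=11.5188[hold]; j=3 S=156.1909 intr=0.0000 cont=3.3392 V=3.3392[hold]; j=4 S=188.1071 intr=0.0000 cont=0.4531 V=0.4531[hold]  S*(4)=89.4145
k=3: j=0 S=98.1256 intr=33.5544 cont=33.9041 V=33.9041[hold]; j=1 S=118.1767 intr=13.5033 cont=18.5478 V=18.5478[hold]; j=2 S=142.3250 intr=0.0000 cont=7.4786 V=7.4786[hold]; j=3 S=171.4078 intr=0.0000 cont=1.9156 V=1.9156[hold]  S*(3)=-
k=2: j=0 S=107.6855 intr=23.9945 cont=26.2857 V=26.2857[hold]; j=1 S=129.6900 intr=1.9900 cont=13.0723 V=13.0723[hold]; j=2 S=156.1909 intr=0.0000 cont=4.7318 V=4.7318[hold]  S*(2)=-
k=1: j=0 S=118.1767 intr=13.5033 cont=19.7382 V=19.7382[hold]; j=1 S=142.3250 intr=0.0000 cont=8.9490 V=8.9490[hold]  S*(1)=-
k=0: j=0 S=129.6900 intr=1.9900 cont=14.3967 V=14.3967[hold]  S*(0)=-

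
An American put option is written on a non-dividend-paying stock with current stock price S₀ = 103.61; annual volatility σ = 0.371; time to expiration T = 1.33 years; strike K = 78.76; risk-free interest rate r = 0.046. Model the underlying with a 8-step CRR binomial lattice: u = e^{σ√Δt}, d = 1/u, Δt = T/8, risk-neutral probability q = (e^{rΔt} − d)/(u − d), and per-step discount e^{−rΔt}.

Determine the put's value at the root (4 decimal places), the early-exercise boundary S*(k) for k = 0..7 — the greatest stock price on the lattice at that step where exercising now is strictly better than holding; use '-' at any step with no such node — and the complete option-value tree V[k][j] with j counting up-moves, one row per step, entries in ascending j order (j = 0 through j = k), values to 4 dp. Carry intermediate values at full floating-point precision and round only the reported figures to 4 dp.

price = 4.6937
boundary = - - - - - 48.6319 56.5741 65.8133
tree:
4.6937
7.2478 2.0828
10.9177 3.5044 0.6214
15.9537 5.7961 1.1507 0.0748
22.4488 9.3776 2.1227 0.1471 0.0000
30.1281 14.7302 3.8987 0.2892 0.0000 0.0000
36.9553 22.1859 7.1252 0.5686 0.0000 0.0000 0.0000
42.8240 30.1281 12.9467 1.1181 0.0000 0.0000 0.0000 0.0000
47.8689 36.9553 22.1859 2.1986 0.0000 0.0000 0.0000 0.0000 0.0000

Δt=0.16625, u=1.16331, d=0.85961, q=0.48753, disc=e^(-rΔt)=0.99238
k=8 terminal: V=max(K-S,0) → 47.8689 36.9553 22.1859 2.1986 0.0000 0.0000 0.0000 0.0000 0.0000
k=7: j=0 S=35.9360 intr=42.8240 cont=42.2240 V=42.8240[EX]; j=1 S=48.6319 intr=30.1281 cont=29.5280 V=30.1281[EX]; j=2 S=65.8133 intr=12.9467 cont=12.3467 V=12.9467[EX]; j=3 S=89.0647 intr=0.0000 cont=1.1181 V=1.1181[hold]; j=4 S=120.5307 intr=0.0000 cont=0.0000 V=0.0000[hold]; j=5 S=163.1134 intr=0.0000 cont=0.0000 V=0.0000[hold]; j=6 S=220.7404 intr=0.0000 cont=0.0000 V=0.0000[hold]; j=7 S=298.7265 intr=0.0000 cont=0.0000 V=0.0000[hold]  S*(7)=65.8133
k=6: j=0 S=41.8047 intr=36.9553 cont=36.3552 V=36.9553[EX]; j=1 S=56.5741 intr=22.1859 cont=21.5859 V=22.1859[EX]; j=2 S=76.5614 intr=2.1986 cont=7.1252 V=7.1252[hold]; j=3 S=103.6100 intr=0.0000 cont=0.5686 V=0.5686[hold]; j=4 S=140.2148 intr=0.0000 cont=0.0000 V=0.0000[hold]; j=5 S=189.7517 intr=0.0000 cont=0.0000 V=0.0000[hold]; j=6 S=256.7898 intr=0.0000 cont=0.0000 V=0.0000[hold]  S*(6)=56.5741
k=5: j=0 S=48.6319 intr=30.1281 cont=29.5280 V=30.1281[EX]; j=1 S=65.8133 intr=12.9467 cont=14.7302 V=14.7302[hold]; j=2 S=89.0647 intr=0.0000 cont=3.8987 V=3.8987[hold]; j=3 S=120.5307 intr=0.0000 cont=0.2892 V=0.2892[hold]; j=4 S=163.1134 intr=0.0000 cont=0.0000 V=0.0000[hold]; j=5 S=220.7404 intr=0.0000 cont=0.0000 V=0.0000[hold]  S*(5)=48.6319
k=4: j=0 S=56.5741 intr=22.1859 cont=22.4488 V=22.4488[hold]; j=1 S=76.5614 intr=2.1986 cont=9.3776 V=9.3776[hold]; j=2 S=103.6100 intr=0.0000 cont=2.1227 V=2.1227[hold]; j=3 S=140.2148 intr=0.0000 cont=0.1471 V=0.1471[hold]; j=4 S=189.7517 intr=0.0000 cont=0.0000 V=0.0000[hold]  S*(4)=-
k=3: j=0 S=65.8133 intr=12.9467 cont=15.9537 V=15.9537[hold]; j=1 S=89.0647 intr=0.0000 cont=5.7961 V=5.7961[hold]; j=2 S=120.5307 intr=0.0000 cont=1.1507 V=1.1507[hold]; j=3 S=163.1134 intr=0.0000 cont=0.0748 V=0.0748[hold]  S*(3)=-
k=2: j=0 S=76.5614 intr=2.1986 cont=10.9177 V=10.9177[hold]; j=1 S=103.6100 intr=0.0000 cont=3.5044 V=3.5044[hold]; j=2 S=140.2148 intr=0.0000 cont=0.6214 V=0.6214[hold]  S*(2)=-
k=1: j=0 S=89.0647 intr=0.0000 cont=7.2478 V=7.2478[hold]; j=1 S=120.5307 intr=0.0000 cont=2.0828 V=2.0828[hold]  S*(1)=-
k=0: j=0 S=103.6100 intr=0.0000 cont=4.6937 V=4.6937[hold]  S*(0)=-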